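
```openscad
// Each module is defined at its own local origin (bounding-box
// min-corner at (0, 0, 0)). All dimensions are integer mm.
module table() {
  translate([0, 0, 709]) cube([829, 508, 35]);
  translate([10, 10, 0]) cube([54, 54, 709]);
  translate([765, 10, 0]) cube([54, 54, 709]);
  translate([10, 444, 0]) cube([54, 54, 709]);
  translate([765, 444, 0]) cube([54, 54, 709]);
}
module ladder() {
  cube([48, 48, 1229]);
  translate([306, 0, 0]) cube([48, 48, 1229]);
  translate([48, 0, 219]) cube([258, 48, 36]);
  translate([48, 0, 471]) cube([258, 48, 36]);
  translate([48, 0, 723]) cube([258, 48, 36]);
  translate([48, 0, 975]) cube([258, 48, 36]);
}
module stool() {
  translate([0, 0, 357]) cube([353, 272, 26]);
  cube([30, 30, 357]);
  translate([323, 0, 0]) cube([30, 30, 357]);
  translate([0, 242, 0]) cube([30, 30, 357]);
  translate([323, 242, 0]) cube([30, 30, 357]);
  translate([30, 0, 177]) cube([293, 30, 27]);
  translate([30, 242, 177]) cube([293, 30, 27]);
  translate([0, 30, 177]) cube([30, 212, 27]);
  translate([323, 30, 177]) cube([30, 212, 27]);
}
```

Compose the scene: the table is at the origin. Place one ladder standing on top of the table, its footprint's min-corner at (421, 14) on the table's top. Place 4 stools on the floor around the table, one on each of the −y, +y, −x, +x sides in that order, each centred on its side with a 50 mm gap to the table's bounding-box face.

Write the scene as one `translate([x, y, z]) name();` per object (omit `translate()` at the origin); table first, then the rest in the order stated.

table();
translate([421, 14, 744]) ladder();
translate([238, -322, 0]) stool();
translate([238, 558, 0]) stool();
translate([-403, 118, 0]) stool();
translate([879, 118, 0]) stool();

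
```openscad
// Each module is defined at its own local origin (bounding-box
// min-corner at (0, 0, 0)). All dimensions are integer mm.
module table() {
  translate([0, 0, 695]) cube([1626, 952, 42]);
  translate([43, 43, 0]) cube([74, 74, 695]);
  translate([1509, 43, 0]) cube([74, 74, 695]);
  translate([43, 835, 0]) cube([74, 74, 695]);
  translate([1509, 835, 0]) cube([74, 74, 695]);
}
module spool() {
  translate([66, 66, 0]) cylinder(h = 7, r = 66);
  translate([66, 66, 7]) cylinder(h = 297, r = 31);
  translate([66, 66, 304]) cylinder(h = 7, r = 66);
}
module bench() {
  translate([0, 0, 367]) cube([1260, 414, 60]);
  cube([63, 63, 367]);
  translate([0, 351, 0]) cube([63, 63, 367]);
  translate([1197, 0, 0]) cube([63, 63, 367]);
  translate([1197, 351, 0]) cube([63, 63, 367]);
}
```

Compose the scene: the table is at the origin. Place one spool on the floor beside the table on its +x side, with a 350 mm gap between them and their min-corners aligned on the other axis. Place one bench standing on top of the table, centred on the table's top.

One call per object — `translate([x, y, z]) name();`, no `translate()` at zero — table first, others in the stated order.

table();
translate([1976, 0, 0]) spool();
translate([183, 269, 737]) bench();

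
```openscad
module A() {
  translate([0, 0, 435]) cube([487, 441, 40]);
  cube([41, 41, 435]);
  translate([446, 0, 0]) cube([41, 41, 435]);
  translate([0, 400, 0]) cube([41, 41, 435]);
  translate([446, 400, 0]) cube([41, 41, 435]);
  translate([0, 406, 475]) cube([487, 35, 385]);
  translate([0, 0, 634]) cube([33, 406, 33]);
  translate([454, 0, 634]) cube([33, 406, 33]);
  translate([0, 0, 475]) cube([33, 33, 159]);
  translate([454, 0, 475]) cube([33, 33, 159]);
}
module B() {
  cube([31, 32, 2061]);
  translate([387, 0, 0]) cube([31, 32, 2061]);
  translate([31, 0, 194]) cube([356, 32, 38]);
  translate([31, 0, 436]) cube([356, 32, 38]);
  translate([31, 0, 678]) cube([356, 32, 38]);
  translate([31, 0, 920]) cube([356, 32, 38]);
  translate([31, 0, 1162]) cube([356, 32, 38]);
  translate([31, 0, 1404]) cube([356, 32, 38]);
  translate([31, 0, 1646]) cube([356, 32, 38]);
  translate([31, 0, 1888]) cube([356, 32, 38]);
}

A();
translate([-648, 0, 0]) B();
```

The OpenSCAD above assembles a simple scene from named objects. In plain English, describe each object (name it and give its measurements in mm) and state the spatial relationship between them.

A is a chair: 487×441 mm seat, 40 mm thick, top at z = 475 mm, on four 41 mm square corner legs flush with the seat edges. A 35 mm thick backrest slab spans the full seat width, extending 385 mm above the seat top, its back face flush with the seat's +y edge. Two armrests of 33×33 mm section run along each side from the seat's front edge to the front of the backrest, top faces 192 mm above the seat top and outer faces flush with the seat's x-edges; a 33×33 mm post under the front of each armrest stands on the seat at the front corner.

B is a wooden ladder with two side rails of 31×32 mm section and 2061 mm height, set 418 mm apart overall. Between them run 8 rectangular rungs (32 mm deep, 38 mm thick), front faces flush with the rails' −y face. The bottom of the first rung is 194 mm above the floor and each subsequent rung is 242 mm higher than the one below.

The ladder is on the floor beside the chair on its −x side.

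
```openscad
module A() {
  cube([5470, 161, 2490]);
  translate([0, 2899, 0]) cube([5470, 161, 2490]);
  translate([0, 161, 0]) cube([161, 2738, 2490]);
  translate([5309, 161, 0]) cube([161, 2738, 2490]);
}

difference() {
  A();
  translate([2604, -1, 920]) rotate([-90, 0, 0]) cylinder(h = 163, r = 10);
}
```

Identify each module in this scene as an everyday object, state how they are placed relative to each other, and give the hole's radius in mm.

The subtracted cylinder has r = 10 mm.

A is a house frame. The house frame has a circular hole through its front wall. The hole's radius is 10 mm.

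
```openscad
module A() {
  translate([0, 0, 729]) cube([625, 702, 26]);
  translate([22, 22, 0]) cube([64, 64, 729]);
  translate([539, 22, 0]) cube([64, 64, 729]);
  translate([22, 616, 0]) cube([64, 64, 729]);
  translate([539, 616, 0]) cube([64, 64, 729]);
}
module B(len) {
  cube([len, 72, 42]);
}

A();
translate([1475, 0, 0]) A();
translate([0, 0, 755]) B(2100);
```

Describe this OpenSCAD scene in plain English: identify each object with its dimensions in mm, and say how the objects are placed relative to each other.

A is a rectangular dining table. The top is 625×702×26 mm with its upper surface at z = 755 mm. It stands on four 64×64 mm square legs, each inset 22 mm from the nearest pair of top edges, running from the floor to the underside of the top.

B is a rectangular beam 2100 mm long (x), 72 mm deep (y), 42 mm thick (z).

The beam spans the tops of two tables placed 850 mm apart, resting at z = 755 mm.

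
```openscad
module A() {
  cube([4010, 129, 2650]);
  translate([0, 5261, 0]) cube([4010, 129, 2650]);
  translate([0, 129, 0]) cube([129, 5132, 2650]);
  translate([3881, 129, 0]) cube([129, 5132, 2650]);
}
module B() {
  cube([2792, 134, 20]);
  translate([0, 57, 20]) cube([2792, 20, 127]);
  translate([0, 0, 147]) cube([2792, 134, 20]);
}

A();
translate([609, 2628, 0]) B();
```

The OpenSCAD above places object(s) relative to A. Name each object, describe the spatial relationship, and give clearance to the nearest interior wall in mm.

Clearances: x = 480, y = 2499; minimum 480 mm.

A is a house frame. B is an I-beam. The I-beam sits inside the house frame, centred. The clearance to the nearest interior wall is 480 mm.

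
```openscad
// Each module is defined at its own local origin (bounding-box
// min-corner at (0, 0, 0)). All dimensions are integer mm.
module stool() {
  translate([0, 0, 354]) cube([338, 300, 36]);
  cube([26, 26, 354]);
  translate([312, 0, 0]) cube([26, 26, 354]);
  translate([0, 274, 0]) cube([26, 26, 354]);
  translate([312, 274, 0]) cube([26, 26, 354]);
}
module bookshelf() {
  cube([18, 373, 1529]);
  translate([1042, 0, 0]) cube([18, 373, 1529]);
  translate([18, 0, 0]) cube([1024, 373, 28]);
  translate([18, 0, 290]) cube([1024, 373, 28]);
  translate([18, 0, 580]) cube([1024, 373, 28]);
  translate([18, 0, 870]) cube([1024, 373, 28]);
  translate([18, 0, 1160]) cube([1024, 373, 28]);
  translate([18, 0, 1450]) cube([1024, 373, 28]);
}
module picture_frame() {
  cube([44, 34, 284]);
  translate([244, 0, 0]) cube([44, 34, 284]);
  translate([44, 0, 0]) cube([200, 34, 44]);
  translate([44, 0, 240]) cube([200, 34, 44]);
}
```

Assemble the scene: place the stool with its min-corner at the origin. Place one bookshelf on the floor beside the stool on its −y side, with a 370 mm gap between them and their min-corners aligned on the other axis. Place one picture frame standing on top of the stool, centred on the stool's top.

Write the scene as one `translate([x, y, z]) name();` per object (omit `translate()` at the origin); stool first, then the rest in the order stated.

stool();
translate([0, -743, 0]) bookshelf();
translate([25, 133, 390]) picture_frame();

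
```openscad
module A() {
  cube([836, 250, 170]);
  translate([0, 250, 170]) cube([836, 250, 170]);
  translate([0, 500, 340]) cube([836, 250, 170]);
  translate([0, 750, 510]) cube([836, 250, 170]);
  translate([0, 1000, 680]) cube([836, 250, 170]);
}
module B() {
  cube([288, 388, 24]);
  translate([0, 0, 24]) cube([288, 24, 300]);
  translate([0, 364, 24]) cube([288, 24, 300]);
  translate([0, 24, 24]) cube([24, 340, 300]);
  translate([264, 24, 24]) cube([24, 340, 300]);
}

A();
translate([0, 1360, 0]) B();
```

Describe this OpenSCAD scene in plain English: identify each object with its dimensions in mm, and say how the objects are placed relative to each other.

A is a straight staircase of 5 solid steps. Each step is 836 mm wide (x), 250 mm deep (y, the going) and 170 mm tall (the rise). The first step rests on the floor; each subsequent step sits one going further in +y and one rise higher in +z, directly behind and above the previous step with no overlap.

B is an open-topped rectangular box: outside dimensions 288×388×324 mm, with a uniform wall and base thickness of 24 mm. The base is a full 288×388 slab on the floor; four walls sit on top of the base. The front and back walls (the −y and +y sides) span the full width; the two side walls fit between them.

The open box is on the floor beside the staircase on its +y side.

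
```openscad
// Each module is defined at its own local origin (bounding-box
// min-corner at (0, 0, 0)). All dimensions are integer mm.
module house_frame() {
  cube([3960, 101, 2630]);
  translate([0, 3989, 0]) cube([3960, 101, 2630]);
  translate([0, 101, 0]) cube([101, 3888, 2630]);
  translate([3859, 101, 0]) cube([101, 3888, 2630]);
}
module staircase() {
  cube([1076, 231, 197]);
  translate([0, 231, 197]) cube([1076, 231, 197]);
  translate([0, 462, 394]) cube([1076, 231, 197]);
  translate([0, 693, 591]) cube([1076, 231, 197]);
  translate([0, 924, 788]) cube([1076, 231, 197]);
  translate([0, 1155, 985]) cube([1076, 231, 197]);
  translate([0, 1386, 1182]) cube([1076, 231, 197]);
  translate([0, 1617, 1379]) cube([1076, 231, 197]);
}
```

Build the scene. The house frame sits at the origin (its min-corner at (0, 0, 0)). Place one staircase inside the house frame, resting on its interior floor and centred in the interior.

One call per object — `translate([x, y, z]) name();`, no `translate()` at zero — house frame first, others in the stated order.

house_frame();
translate([1442, 1121, 0]) staircase();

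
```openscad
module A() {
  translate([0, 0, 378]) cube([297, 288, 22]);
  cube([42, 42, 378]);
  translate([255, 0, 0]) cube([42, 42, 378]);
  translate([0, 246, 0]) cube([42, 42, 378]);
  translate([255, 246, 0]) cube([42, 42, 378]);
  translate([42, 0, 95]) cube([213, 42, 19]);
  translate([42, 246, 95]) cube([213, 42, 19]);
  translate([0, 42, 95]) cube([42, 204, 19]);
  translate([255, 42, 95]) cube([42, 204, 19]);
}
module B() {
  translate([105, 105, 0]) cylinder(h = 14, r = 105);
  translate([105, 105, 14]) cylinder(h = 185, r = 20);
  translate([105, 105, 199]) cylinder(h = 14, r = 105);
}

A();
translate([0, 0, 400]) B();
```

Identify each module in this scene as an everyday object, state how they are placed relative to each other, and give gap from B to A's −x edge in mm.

A is a stool. B is a spool. The spool is on top of the stool. The gap from the spool to the stool's −x edge is 0 mm.

The spool's min-x is at 0; the stool's min-x is 0; gap = 0 mm.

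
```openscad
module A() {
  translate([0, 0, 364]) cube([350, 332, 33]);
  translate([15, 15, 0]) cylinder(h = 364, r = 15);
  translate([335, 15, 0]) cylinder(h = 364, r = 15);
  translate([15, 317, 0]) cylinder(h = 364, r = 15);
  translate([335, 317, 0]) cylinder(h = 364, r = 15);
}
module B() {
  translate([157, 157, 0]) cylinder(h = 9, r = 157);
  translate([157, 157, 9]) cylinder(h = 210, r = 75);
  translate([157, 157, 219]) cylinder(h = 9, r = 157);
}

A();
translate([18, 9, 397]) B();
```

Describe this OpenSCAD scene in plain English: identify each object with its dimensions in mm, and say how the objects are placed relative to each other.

A is a four-legged stool. The seat is 350×332 mm, 33 mm thick, top at z = 397 mm. It stands on four round legs, each 30 mm in diameter, from z = 0 to the seat underside, each leg's axis is inset half a diameter from the nearest pair of seat edges (so the leg's bounding box is flush with the corner).

B is a spool: two coaxial disc flanges of radius 157 mm and thickness 9 mm, joined by a core cylinder of radius 75 mm and height 210 mm. The lower flange rests on z = 0 and the three cylinders share a vertical axis.

The spool is on top of the stool, centred.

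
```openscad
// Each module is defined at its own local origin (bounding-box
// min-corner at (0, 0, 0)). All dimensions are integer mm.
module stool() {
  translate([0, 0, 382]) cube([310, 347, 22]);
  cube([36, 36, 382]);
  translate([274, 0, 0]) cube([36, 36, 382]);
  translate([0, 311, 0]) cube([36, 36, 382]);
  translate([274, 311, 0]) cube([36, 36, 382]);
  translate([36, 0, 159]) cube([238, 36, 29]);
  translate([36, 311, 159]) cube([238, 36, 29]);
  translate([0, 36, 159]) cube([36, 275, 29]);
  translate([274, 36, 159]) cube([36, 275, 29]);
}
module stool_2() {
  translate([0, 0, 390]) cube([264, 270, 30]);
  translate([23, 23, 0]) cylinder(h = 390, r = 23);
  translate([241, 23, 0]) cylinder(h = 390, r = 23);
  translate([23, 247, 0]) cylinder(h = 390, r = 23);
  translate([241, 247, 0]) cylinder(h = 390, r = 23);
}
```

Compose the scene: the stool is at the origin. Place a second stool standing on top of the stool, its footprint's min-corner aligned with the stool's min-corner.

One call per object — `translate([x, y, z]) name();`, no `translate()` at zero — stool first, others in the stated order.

stool();
translate([0, 0, 404]) stool_2();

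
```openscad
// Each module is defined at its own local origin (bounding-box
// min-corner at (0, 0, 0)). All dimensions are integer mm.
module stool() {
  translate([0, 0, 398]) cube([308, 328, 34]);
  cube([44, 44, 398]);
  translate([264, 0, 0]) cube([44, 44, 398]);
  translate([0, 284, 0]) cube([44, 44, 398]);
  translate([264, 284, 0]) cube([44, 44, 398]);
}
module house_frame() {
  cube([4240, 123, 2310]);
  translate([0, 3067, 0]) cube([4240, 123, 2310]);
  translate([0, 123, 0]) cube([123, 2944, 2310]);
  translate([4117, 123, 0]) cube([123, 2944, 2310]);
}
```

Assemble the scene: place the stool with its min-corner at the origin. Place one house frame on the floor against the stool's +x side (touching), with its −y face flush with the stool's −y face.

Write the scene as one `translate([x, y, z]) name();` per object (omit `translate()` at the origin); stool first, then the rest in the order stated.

stool();
translate([308, 0, 0]) house_frame();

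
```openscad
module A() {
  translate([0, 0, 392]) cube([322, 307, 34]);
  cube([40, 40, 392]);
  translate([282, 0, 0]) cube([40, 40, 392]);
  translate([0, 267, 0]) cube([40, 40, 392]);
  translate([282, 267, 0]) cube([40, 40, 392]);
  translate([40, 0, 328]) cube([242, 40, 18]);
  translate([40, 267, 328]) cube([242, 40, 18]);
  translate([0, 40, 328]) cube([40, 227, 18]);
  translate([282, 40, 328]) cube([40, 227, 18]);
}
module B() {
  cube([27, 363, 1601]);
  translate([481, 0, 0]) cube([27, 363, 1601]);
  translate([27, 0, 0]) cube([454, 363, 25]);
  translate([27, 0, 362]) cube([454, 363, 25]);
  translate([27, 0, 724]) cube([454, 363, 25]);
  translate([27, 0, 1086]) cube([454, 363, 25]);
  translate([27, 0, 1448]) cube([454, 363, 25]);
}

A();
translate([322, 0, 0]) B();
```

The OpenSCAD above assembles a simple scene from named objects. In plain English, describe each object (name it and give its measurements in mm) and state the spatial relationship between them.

A is a four-legged stool. The seat is 322×307 mm, 34 mm thick, top at z = 426 mm. It stands on four square legs, each 40×40 mm in cross-section, from z = 0 to the seat underside, each flush with a corner of the seat. Four stretchers, 40 mm wide and 18 mm tall, connect adjacent legs with their undersides at z = 328 mm, each running between the inner faces of the legs it joins and aligned with the legs' outer faces on the other axis.

B is an open bookshelf. Two side panels, each 27 mm thick, 363 mm deep and 1601 mm tall, stand 508 mm apart (outside-to-outside). Between them sit 5 shelves, each 25 mm thick and 363 mm deep, spanning the full gap between the sides. The bottom shelf rests on the floor (its underside at z = 0) and the clear gap between one shelf's top and the next shelf's underside is 337 mm.

The bookshelf is against the stool's +x side, with their −y faces flush.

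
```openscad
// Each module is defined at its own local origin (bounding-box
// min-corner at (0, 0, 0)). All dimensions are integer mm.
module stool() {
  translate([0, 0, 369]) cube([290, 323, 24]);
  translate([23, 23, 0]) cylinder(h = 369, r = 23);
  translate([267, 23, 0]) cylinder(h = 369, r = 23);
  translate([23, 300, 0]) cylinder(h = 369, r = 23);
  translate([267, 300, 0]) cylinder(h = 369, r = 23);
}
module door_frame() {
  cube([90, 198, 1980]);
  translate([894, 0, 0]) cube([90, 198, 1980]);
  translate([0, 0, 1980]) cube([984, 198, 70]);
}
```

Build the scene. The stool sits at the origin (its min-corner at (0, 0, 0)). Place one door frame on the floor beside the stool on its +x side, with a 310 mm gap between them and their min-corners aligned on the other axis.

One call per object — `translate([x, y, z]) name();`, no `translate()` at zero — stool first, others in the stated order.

stool();
translate([600, 0, 0]) door_frame();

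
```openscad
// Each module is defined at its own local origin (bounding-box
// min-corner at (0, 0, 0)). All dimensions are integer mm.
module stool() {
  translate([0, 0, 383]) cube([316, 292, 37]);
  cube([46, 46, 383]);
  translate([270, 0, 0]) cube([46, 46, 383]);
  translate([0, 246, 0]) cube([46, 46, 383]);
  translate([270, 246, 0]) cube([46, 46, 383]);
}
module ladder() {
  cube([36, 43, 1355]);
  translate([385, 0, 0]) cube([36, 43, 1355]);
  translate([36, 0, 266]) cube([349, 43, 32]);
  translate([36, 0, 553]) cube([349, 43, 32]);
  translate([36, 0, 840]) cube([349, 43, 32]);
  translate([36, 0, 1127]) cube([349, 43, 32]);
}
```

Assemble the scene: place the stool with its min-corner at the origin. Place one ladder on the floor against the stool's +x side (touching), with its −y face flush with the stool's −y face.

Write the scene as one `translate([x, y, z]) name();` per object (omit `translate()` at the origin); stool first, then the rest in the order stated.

stool();
translate([316, 0, 0]) ladder();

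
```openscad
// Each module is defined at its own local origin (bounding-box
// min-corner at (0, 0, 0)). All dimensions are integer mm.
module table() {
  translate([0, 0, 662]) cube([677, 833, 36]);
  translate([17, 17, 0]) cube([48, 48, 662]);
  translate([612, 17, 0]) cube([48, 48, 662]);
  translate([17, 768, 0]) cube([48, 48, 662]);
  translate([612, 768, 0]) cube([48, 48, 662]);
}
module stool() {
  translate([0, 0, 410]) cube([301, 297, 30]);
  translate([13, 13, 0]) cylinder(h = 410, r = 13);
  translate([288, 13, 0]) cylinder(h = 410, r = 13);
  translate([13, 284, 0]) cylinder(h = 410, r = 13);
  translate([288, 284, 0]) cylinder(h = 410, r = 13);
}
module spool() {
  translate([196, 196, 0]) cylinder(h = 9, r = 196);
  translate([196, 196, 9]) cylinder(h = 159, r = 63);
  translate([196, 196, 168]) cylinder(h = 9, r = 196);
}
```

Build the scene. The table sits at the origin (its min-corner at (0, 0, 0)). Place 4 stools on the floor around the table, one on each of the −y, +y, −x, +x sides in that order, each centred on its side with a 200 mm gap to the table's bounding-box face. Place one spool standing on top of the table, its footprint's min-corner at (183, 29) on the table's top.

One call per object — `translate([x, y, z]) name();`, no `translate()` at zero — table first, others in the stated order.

table();
translate([188, -497, 0]) stool();
translate([188, 1033, 0]) stool();
translate([-501, 268, 0]) stool();
translate([877, 268, 0]) stool();
translate([183, 29, 698]) spool();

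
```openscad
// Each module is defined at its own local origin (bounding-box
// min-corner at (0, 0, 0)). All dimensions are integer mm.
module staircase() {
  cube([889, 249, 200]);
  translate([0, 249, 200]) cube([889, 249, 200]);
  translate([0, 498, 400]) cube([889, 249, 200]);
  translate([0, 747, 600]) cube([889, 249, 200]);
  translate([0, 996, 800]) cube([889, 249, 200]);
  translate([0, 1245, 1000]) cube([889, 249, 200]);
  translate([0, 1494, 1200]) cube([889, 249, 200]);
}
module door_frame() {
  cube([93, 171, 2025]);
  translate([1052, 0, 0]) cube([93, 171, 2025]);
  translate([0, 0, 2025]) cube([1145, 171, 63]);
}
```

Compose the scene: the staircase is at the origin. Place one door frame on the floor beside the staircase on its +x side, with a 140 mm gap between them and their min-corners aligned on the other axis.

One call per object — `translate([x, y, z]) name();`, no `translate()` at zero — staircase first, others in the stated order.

staircase();
translate([1029, 0, 0]) door_frame();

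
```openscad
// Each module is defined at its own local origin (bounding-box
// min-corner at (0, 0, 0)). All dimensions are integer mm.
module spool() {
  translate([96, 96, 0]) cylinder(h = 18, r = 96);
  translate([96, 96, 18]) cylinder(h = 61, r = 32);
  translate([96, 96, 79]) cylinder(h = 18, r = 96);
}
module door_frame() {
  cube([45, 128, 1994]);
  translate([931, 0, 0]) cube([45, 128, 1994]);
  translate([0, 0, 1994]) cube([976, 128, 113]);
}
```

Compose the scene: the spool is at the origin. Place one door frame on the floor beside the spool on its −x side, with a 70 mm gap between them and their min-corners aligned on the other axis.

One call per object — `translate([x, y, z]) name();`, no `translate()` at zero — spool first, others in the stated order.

spool();
translate([-1046, 0, 0]) door_frame();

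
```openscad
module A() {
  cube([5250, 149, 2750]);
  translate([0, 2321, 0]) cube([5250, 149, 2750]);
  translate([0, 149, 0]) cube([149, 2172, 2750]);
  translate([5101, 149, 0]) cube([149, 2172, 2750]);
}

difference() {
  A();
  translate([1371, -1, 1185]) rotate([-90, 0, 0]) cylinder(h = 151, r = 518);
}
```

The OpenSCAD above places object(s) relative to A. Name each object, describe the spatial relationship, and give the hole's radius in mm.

A is a house frame. The house frame has a circular hole through its front wall. The hole's radius is 518 mm.

The subtracted cylinder has r = 518 mm.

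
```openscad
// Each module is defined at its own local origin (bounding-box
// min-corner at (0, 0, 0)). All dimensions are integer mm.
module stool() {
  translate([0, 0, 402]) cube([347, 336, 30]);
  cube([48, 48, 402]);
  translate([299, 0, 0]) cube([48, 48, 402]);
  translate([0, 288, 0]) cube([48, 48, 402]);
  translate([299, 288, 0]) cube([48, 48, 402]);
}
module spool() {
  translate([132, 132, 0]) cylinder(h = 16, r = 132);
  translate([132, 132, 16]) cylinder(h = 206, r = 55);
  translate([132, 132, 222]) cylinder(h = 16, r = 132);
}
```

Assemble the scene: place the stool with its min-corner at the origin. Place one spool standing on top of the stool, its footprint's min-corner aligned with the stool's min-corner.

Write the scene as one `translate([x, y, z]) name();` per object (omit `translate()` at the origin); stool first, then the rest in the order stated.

stool();
translate([0, 0, 432]) spool();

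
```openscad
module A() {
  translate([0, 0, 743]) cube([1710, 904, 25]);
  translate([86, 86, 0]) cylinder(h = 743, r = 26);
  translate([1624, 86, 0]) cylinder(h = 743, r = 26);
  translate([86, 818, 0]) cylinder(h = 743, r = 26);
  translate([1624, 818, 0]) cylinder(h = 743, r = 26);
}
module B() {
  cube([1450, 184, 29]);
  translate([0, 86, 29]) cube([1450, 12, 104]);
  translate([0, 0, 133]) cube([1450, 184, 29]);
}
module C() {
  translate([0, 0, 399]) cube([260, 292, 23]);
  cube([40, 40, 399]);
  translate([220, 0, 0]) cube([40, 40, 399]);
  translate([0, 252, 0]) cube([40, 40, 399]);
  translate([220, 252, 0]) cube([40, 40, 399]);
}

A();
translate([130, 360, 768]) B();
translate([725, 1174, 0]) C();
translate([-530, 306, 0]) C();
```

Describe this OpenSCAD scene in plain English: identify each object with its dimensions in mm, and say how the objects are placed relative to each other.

A is a rectangular dining table. The top is 1710×904×25 mm with its upper surface at z = 768 mm. It stands on four round legs of 52 mm diameter, each leg's bounding box inset 60 mm from the nearest pair of top edges, running from the floor to the underside of the top.

B is an I-beam lying along x, 1450 mm long. Overall section height 162 mm. Two flanges 184 mm wide (y) and 29 mm thick, one on the floor and one at the top; a web 12 mm thick runs between them, centred on the flange width.

C is a simple wooden stool: a rectangular seat 260 mm (x) by 292 mm (y), 23 mm thick, top face at z = 422 mm, on four square legs, each 40×40 mm in cross-section. The legs rest on z = 0, each flush with a corner of the seat.

The I-beam is on top of the table, centred. Two stools sit around the table at the +y, −x sides.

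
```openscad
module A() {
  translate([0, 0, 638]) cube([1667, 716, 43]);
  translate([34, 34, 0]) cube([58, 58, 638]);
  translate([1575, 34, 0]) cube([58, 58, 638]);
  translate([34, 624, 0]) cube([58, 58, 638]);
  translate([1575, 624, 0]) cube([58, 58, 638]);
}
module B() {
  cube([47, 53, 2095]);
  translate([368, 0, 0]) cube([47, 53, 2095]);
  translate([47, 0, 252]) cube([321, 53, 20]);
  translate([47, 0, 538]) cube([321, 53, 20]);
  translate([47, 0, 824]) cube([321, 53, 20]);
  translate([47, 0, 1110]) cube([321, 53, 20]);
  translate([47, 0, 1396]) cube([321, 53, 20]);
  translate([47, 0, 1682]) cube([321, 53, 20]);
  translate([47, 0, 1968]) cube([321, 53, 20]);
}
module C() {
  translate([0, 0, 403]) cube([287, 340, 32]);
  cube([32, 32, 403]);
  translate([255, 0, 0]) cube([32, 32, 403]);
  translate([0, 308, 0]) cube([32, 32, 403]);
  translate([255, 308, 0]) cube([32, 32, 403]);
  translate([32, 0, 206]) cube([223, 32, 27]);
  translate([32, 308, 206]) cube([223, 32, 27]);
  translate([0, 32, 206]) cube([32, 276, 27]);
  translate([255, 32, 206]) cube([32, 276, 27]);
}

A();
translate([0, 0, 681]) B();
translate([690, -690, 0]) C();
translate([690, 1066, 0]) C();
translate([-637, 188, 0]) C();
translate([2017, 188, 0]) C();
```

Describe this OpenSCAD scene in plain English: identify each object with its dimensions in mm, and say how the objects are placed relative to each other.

A is a rectangular dining table. The top is 1667×716×43 mm with its upper surface at z = 681 mm. It stands on four 58×58 mm square legs, each inset 34 mm from the nearest pair of top edges, running from the floor to the underside of the top.

B is a straight ladder. Two 47×53 mm vertical rails, 2095 mm tall, stand 415 mm apart (outside-to-outside) with their front faces coplanar on the −y side. 7 rungs, each 53 mm deep and 20 mm tall, span between the inner faces of the rails, front faces flush with the rails. The lowest rung's underside is at z = 252 mm and rungs are spaced 286 mm apart (underside to underside).

C is a simple wooden stool: a rectangular seat 287 mm (x) by 340 mm (y), 32 mm thick, top face at z = 435 mm, on four square legs, each 32×32 mm in cross-section. The legs rest on z = 0, each flush with a corner of the seat. Four stretchers, 32 mm wide and 27 mm tall, connect adjacent legs with their undersides at z = 206 mm, each running between the inner faces of the legs it joins and aligned with the legs' outer faces on the other axis.

The ladder is on top of the table. Four stools sit around the table at the −y, +y, −x, +x sides.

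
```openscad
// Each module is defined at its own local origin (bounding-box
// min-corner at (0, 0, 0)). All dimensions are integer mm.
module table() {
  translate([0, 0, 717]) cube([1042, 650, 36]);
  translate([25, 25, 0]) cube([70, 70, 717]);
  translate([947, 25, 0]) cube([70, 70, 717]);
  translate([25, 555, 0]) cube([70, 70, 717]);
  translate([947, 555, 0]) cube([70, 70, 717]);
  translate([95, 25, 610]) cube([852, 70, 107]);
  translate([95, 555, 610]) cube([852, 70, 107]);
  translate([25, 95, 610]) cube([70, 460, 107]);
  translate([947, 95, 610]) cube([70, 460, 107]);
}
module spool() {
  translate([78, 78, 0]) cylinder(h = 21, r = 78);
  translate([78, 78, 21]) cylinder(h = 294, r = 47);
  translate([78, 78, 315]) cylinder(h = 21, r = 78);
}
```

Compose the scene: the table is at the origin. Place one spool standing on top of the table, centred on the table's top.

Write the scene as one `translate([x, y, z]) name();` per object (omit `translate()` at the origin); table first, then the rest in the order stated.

table();
translate([443, 247, 753]) spool();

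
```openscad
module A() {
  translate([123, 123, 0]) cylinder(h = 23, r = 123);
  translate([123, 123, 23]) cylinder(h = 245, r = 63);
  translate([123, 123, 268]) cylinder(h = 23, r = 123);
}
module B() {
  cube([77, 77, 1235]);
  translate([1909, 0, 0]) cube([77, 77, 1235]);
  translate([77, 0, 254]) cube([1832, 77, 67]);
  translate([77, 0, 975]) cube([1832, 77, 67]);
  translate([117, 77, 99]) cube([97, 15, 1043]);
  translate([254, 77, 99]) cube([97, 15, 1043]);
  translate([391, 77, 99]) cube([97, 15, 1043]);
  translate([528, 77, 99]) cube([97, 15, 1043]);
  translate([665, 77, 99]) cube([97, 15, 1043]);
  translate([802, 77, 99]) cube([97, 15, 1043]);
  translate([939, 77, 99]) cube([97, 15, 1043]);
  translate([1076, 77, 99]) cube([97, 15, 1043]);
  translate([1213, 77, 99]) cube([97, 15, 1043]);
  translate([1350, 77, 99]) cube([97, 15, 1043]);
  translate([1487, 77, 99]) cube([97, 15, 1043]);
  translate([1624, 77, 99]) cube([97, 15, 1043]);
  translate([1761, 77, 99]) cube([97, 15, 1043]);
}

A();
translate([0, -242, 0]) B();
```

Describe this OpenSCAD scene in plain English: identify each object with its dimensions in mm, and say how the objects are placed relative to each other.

A is a spool: two coaxial disc flanges of radius 123 mm and thickness 23 mm, joined by a core cylinder of radius 63 mm and height 245 mm. The lower flange rests on z = 0 and the three cylinders share a vertical axis.

B is a fence section. Two 77×77 mm posts, 1235 mm tall, stand on the floor with a clear span of 1832 mm between their inner faces. Two horizontal rails of 77×67 mm section span the gap between the posts with their undersides at z = 254 mm and z = 975 mm, flush with the posts' −y face. 13 pickets, each 97 mm wide, 15 mm thick and 1043 mm tall, are fixed to the +y face of the rails with their bottoms at z = 99 mm, evenly spaced across the span with equal gaps (rounded down to the nearest mm) at the −x end and between each pair — any rounding remainder accumulates at the +x end.

The fence section is on the floor beside the spool on its −y side.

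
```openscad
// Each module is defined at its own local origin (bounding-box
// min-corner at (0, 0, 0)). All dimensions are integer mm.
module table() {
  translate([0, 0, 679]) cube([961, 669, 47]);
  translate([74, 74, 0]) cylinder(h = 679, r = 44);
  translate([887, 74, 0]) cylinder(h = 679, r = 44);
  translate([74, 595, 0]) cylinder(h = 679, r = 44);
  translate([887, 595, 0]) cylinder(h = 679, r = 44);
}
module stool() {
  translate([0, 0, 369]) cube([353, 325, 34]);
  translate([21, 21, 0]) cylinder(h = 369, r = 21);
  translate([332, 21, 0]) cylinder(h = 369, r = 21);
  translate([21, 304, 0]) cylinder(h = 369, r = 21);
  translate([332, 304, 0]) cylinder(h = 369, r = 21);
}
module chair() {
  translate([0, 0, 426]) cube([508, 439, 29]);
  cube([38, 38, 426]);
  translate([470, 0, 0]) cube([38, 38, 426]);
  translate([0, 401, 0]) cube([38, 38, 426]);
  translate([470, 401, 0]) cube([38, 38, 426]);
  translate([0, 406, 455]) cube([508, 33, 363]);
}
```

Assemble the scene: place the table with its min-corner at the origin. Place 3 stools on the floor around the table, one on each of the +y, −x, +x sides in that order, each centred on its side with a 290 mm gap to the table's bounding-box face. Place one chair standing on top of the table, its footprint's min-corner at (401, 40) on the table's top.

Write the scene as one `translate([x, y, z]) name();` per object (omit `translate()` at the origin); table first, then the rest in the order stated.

table();
translate([304, 959, 0]) stool();
translate([-643, 172, 0]) stool();
translate([1251, 172, 0]) stool();
translate([401, 40, 726]) chair();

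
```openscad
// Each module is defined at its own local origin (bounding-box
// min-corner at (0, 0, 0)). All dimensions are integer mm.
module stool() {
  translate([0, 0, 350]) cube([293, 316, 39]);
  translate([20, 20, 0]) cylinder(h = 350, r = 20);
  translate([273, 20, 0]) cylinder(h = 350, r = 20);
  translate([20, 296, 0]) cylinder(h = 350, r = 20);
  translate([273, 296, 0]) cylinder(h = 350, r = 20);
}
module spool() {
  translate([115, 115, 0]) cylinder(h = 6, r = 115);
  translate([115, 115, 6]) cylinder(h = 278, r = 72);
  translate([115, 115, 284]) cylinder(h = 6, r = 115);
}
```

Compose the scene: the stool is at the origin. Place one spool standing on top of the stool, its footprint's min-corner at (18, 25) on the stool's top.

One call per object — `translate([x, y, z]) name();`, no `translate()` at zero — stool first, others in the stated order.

stool();
translate([18, 25, 389]) spool();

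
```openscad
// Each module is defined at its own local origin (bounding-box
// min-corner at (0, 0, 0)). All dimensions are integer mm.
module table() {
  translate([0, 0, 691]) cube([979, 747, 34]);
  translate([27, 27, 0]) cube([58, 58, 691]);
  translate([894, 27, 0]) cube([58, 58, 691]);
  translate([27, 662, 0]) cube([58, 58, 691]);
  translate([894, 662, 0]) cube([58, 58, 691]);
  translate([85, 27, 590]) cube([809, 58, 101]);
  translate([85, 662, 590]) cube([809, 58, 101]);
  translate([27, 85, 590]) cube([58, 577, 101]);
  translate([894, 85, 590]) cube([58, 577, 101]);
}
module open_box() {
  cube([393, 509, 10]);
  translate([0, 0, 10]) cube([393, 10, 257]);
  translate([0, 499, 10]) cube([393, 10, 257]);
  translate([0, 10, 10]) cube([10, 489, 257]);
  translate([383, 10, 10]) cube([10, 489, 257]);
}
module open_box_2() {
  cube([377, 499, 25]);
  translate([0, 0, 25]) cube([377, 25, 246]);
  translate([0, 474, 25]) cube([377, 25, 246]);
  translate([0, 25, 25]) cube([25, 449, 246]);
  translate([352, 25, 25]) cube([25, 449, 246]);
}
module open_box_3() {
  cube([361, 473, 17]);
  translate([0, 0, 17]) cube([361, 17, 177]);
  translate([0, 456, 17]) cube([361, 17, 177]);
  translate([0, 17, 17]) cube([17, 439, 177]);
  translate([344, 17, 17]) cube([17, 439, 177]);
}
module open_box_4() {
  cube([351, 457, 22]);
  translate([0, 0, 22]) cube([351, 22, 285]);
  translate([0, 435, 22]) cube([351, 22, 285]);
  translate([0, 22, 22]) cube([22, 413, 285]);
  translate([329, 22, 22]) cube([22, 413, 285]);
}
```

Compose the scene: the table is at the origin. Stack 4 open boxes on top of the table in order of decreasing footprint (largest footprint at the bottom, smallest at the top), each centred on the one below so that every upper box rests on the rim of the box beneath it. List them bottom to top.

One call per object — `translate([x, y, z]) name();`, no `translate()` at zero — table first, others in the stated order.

table();
translate([293, 119, 725]) open_box();
translate([301, 124, 992]) open_box_2();
translate([309, 137, 1263]) open_box_3();
translate([314, 145, 1457]) open_box_4();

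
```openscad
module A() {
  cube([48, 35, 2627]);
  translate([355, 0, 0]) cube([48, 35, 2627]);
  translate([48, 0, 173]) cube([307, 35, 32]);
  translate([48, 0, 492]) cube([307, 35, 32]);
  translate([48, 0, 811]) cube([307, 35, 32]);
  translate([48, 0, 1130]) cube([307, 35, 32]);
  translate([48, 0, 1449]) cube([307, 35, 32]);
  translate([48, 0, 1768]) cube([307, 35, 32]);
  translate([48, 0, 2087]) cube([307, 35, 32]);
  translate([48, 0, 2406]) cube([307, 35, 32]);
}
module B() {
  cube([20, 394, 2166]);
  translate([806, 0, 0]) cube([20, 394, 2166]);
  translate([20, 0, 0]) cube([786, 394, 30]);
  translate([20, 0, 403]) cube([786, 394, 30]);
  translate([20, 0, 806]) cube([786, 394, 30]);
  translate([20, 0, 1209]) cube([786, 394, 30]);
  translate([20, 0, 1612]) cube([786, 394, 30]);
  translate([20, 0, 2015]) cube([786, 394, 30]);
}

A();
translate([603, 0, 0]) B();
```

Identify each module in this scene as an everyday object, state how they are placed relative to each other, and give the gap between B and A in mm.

The bookshelf's nearest face is 200 mm from the ladder's +x face.

A is a ladder. B is a bookshelf. The bookshelf is on the floor beside the ladder on its +x side. The gap between the bookshelf and the ladder is 200 mm.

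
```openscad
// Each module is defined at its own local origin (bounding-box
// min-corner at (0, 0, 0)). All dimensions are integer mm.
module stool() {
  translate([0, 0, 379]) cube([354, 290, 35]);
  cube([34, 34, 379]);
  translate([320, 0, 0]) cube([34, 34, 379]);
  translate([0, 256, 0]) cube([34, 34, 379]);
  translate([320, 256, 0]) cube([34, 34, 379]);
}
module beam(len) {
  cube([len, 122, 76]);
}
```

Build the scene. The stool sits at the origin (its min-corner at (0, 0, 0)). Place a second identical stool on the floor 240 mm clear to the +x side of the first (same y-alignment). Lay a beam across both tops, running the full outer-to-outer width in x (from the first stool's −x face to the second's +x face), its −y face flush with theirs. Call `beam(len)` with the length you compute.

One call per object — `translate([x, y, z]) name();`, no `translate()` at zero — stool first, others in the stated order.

stool();
translate([594, 0, 0]) stool();
translate([0, 0, 414]) beam(948);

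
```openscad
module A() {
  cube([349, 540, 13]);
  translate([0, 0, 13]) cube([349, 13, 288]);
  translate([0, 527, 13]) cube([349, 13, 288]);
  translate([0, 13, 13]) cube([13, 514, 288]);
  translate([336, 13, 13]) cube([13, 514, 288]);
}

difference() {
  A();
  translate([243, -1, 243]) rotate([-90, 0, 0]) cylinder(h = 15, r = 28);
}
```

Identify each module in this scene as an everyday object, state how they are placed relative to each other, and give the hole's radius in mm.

The subtracted cylinder has r = 28 mm.

A is an open box. The open box has a circular hole through its front wall. The hole's radius is 28 mm.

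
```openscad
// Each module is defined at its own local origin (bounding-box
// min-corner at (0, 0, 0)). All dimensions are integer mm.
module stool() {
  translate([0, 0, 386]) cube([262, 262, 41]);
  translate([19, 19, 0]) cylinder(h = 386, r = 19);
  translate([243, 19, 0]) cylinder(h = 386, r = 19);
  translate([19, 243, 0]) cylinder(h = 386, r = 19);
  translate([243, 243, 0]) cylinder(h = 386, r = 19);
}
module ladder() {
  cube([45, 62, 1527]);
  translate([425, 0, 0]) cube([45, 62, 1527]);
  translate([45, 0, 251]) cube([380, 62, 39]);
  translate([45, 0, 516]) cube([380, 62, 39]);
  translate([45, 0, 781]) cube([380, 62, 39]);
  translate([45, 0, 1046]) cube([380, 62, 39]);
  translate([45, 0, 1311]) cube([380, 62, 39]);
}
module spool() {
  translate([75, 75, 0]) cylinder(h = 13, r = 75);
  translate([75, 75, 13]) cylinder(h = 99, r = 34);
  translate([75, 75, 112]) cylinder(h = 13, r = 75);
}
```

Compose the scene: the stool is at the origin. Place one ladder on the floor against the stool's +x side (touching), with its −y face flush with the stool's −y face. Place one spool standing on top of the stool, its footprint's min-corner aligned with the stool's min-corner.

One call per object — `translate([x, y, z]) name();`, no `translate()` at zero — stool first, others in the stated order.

stool();
translate([262, 0, 0]) ladder();
translate([0, 0, 427]) spool();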